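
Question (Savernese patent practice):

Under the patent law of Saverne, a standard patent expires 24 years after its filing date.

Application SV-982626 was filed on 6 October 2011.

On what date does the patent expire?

October 6, 2035

Filing date + 24 years → 6 October 2035.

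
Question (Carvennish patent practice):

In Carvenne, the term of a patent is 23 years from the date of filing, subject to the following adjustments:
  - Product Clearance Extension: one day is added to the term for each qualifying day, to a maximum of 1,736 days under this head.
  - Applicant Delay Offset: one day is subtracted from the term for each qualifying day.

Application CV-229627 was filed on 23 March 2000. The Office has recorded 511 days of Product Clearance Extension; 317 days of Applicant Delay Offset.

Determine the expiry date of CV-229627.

October 3, 2023

Base term: filing date + 23 years → 23 March 2023.
Product Clearance Extension: 511 days (within the 1736-day cap) → +511 days → 15 August 2024.
Applicant Delay Offset: −317 days → 3 October 2023.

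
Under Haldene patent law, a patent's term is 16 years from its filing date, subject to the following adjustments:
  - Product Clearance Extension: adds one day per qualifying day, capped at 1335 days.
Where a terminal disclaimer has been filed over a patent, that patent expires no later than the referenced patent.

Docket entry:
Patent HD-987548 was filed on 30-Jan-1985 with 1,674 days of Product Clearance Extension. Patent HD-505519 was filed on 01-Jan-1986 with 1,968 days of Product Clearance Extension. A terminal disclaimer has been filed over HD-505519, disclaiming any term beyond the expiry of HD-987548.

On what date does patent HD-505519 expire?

September 26, 2004

Natural term of HD-505519:
  Base: filing + 16 years → 1 January 2002.
  Product Clearance Extension: 1968 days claimed exceeds the 1335-day cap, so +1335 days → 28 August 2005.
Expiry of referenced patent HD-987548:
  Base: filing + 16 years → 30 January 2001.
  Product Clearance Extension: 1674 days claimed exceeds the 1335-day cap, so +1335 days → 26 September 2004.
Terminal disclaimer: HD-505519 expires on the earlier of 28 August 2005 and 26 September 2004.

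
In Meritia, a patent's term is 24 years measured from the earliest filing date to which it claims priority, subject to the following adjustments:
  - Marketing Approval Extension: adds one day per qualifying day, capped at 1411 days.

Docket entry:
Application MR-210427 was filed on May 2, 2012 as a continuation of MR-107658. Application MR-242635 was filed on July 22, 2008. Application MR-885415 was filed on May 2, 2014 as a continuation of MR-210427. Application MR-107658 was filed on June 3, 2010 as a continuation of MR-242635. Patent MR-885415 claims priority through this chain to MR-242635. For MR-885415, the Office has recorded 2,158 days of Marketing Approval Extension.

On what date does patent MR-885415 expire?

Earliest priority filing: 22 July 2008.
Base term: 22 July 2008 + 24 years → 22 July 2032.
Marketing Approval Extension: 2158 days claimed exceeds the 1411-day cap, so +1411 days → 2 June 2036.

2036-06-02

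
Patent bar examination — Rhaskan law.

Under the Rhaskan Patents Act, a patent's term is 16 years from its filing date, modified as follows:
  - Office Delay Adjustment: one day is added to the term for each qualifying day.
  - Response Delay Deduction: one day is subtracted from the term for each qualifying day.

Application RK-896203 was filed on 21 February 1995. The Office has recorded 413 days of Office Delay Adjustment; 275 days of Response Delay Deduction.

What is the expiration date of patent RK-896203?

July 9, 2011

Base term: filing date + 16 years → 21 February 2011.
Office Delay Adjustment: +413 days → 9 April 2012.
Response Delay Deduction: −275 days → 9 July 2011.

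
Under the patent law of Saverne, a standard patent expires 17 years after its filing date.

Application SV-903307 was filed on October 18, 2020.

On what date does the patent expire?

Filing date + 17 years → 18 October 2037.

October 18, 2037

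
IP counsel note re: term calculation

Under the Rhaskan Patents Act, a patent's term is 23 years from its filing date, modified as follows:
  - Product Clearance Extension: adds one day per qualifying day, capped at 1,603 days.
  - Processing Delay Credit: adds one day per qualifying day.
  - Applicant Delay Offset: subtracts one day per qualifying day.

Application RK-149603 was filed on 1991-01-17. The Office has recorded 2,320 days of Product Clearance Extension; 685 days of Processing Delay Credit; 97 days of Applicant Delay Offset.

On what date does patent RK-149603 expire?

January 17, 2020

Base term: filing date + 23 years → 17 January 2014.
Product Clearance Extension: 2320 days claimed exceeds the 1603-day cap, so +1603 days → 8 June 2018.
Processing Delay Credit: +685 days → 23 April 2020.
Applicant Delay Offset: −97 days → 17 January 2020.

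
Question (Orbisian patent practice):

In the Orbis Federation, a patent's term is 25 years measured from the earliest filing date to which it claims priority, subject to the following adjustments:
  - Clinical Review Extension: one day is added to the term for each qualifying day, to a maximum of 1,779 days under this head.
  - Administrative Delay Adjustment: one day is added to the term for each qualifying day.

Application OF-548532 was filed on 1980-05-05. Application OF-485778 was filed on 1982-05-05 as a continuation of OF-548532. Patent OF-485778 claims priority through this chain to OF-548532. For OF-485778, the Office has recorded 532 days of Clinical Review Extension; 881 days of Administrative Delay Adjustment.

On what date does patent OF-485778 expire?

March 18, 2009

Earliest priority filing: 5 May 1980.
Base term: 5 May 1980 + 25 years → 5 May 2005.
Clinical Review Extension: 532 days (within the 1779-day cap) → +532 days → 19 October 2006.
Administrative Delay Adjustment: +881 days → 18 March 2009.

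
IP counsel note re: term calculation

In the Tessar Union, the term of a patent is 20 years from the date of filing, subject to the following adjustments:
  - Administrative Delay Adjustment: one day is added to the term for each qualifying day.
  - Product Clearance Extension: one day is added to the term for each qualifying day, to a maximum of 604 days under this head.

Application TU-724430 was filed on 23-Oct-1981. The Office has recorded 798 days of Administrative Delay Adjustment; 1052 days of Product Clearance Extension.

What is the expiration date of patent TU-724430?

Base term: filing date + 20 years → 23 October 2001.
Administrative Delay Adjustment: +798 days → 30 December 2003.
Product Clearance Extension: 1052 days claimed exceeds the 604-day cap, so +604 days → 25 August 2005.

August 25, 2005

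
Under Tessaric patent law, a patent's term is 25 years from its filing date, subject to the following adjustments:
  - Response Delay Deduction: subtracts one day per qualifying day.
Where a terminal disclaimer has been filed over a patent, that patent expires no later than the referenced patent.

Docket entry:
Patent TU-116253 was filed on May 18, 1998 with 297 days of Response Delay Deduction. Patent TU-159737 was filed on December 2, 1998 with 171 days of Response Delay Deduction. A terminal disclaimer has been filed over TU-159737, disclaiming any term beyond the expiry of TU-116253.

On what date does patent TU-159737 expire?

July 25, 2022

Natural term of TU-159737:
  Base: filing + 25 years → 2 December 2023.
  Response Delay Deduction: −171 days → 14 June 2023.
Expiry of referenced patent TU-116253:
  Base: filing + 25 years → 18 May 2023.
  Response Delay Deduction: −297 days → 25 July 2022.
Terminal disclaimer: TU-159737 expires on the earlier of 14 June 2023 and 25 July 2022.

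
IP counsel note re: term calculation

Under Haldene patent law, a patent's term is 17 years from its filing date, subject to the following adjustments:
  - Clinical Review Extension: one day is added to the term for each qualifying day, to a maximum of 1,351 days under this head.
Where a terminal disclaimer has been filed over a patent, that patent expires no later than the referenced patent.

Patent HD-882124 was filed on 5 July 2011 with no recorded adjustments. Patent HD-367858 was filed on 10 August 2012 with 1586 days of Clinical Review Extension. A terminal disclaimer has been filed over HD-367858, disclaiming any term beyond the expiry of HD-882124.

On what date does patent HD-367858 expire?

Natural term of HD-367858:
  Base: filing + 17 years → 10 August 2029.
  Clinical Review Extension: 1586 days claimed exceeds the 1351-day cap, so +1351 days → 22 April 2033.
Expiry of referenced patent HD-882124:
  Base: filing + 17 years → 5 July 2028.
Terminal disclaimer: HD-367858 expires on the earlier of 22 April 2033 and 5 July 2028.

July 5, 2028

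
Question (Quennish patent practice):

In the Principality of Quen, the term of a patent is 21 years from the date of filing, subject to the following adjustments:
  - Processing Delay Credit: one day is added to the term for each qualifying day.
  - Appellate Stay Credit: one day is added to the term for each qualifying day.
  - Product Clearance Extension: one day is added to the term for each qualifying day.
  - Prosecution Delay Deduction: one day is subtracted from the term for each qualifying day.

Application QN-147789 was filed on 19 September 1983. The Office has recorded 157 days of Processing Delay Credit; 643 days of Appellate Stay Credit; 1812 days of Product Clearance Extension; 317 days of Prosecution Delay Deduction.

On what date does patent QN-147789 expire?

Base term: filing date + 21 years → 19 September 2004.
Processing Delay Credit: +157 days → 23 February 2005.
Appellate Stay Credit: +643 days → 28 November 2006.
Product Clearance Extension: +1812 days → 14 November 2011.
Prosecution Delay Deduction: −317 days → 1 January 2011.

January 1, 2011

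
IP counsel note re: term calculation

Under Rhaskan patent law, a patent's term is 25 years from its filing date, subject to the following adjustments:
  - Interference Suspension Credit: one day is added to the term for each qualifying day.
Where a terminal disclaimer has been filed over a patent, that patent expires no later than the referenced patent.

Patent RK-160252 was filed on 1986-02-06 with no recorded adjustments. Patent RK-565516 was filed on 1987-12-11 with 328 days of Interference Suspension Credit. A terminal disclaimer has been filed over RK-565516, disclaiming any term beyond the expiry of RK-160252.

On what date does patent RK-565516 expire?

Natural term of RK-565516:
  Base: filing + 25 years → 11 December 2012.
  Interference Suspension Credit: +328 days → 4 November 2013.
Expiry of referenced patent RK-160252:
  Base: filing + 25 years → 6 February 2011.
Terminal disclaimer: RK-565516 expires on the earlier of 4 November 2013 and 6 February 2011.

2011-02-06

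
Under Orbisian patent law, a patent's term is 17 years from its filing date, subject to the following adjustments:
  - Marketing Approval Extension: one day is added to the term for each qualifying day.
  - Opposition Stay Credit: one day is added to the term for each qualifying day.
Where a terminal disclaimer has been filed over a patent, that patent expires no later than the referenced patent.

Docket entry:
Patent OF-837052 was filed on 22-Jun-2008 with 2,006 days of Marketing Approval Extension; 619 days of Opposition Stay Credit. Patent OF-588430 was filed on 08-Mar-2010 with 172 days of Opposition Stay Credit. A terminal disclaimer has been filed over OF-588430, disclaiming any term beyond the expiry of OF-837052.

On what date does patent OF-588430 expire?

2027-08-27

Natural term of OF-588430:
  Base: filing + 17 years → 8 March 2027.
  Opposition Stay Credit: +172 days → 27 August 2027.
Expiry of referenced patent OF-837052:
  Base: filing + 17 years → 22 June 2025.
  Marketing Approval Extension: +2006 days → 19 December 2030.
  Opposition Stay Credit: +619 days → 29 August 2032.
Terminal disclaimer: OF-588430 expires on the earlier of 27 August 2027 and 29 August 2032.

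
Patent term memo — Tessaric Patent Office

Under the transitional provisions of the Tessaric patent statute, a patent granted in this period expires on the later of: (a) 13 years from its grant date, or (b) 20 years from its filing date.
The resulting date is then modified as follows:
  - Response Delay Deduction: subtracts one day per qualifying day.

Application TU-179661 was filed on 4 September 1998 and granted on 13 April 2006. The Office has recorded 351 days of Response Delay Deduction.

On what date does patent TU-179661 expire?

(a) grant + 13 years → 13 April 2019.
(b) filing + 20 years → 4 September 2018.
Later of the two: 13 April 2019.
Response Delay Deduction: −351 days → 27 April 2018.

2018-04-27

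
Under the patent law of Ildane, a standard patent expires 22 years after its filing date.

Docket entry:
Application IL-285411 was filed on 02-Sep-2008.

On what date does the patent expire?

Filing date + 22 years → 2 September 2030.

2030-09-02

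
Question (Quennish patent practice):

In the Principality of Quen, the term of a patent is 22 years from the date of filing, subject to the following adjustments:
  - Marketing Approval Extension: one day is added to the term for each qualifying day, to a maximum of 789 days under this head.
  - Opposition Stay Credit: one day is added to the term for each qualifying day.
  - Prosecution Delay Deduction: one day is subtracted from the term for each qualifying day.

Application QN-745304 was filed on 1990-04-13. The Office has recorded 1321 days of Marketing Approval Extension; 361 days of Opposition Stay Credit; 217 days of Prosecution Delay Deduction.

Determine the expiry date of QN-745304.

Base term: filing date + 22 years → 13 April 2012.
Marketing Approval Extension: 1321 days claimed exceeds the 789-day cap, so +789 days → 11 June 2014.
Opposition Stay Credit: +361 days → 7 June 2015.
Prosecution Delay Deduction: −217 days → 2 November 2014.

November 2, 2014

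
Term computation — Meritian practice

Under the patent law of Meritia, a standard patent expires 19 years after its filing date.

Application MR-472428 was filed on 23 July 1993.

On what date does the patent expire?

July 23, 2012

Filing date + 19 years → 23 July 2012.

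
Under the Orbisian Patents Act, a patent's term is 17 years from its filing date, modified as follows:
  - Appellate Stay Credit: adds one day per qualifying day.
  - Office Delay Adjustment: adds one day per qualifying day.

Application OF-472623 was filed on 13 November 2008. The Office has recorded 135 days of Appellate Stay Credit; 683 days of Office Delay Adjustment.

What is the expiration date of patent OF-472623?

Base term: filing date + 17 years → 13 November 2025.
Appellate Stay Credit: +135 days → 28 March 2026.
Office Delay Adjustment: +683 days → 9 February 2028.

February 9, 2028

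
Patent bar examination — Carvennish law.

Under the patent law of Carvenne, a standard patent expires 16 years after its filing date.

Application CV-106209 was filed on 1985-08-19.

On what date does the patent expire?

Filing date + 16 years → 19 August 2001.

August 19, 2001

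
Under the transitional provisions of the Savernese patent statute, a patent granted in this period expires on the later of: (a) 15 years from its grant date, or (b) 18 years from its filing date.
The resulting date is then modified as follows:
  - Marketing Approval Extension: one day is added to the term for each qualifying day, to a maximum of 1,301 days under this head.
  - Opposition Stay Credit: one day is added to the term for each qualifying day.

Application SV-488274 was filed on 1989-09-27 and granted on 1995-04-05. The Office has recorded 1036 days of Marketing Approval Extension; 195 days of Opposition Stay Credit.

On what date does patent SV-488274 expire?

August 18, 2013

(a) grant + 15 years → 5 April 2010.
(b) filing + 18 years → 27 September 2007.
Later of the two: 5 April 2010.
Marketing Approval Extension: 1036 days (within the 1301-day cap) → +1036 days → 4 February 2013.
Opposition Stay Credit: +195 days → 18 August 2013.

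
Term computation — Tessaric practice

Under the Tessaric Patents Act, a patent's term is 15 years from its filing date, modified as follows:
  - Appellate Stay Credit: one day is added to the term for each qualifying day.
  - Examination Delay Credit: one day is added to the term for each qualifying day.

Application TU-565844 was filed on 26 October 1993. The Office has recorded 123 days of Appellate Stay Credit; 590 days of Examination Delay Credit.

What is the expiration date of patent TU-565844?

2010-10-09

Base term: filing date + 15 years → 26 October 2008.
Appellate Stay Credit: +123 days → 26 February 2009.
Examination Delay Credit: +590 days → 9 October 2010.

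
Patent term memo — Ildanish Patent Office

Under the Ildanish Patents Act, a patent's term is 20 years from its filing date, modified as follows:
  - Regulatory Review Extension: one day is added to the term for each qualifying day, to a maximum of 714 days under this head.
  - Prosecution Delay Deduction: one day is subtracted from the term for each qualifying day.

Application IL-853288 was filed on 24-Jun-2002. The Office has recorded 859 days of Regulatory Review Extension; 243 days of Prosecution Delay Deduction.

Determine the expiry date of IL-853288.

October 8, 2023

Base term: filing date + 20 years → 24 June 2022.
Regulatory Review Extension: 859 days claimed exceeds the 714-day cap, so +714 days → 7 June 2024.
Prosecution Delay Deduction: −243 days → 8 October 2023.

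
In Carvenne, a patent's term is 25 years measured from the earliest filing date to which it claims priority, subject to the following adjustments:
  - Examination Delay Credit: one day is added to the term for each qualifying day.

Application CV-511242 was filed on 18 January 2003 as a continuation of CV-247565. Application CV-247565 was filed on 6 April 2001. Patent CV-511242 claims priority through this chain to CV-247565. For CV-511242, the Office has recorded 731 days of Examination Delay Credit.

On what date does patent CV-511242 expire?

2028-04-06

Earliest priority filing: 6 April 2001.
Base term: 6 April 2001 + 25 years → 6 April 2026.
Examination Delay Credit: +731 days → 6 April 2028.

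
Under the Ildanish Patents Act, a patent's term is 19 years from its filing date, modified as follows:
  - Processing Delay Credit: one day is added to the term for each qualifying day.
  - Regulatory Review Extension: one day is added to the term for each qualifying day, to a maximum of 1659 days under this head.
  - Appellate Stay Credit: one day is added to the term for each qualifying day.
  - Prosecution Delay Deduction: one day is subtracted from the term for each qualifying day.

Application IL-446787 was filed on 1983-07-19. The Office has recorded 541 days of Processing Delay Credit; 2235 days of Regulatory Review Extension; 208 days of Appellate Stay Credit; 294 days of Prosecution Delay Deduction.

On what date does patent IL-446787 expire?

Base term: filing date + 19 years → 19 July 2002.
Processing Delay Credit: +541 days → 11 January 2004.
Regulatory Review Extension: 2235 days claimed exceeds the 1659-day cap, so +1659 days → 27 July 2008.
Appellate Stay Credit: +208 days → 20 February 2009.
Prosecution Delay Deduction: −294 days → 2 May 2008.

2008-05-02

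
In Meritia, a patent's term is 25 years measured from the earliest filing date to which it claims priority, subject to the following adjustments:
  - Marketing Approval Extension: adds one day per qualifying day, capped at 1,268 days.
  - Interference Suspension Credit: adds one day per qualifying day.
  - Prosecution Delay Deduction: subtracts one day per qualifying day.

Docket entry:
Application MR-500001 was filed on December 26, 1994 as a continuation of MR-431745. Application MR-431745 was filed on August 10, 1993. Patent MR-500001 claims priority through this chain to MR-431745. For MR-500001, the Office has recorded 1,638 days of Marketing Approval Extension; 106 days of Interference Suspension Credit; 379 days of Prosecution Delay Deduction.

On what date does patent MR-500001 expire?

Earliest priority filing: 10 August 1993.
Base term: 10 August 1993 + 25 years → 10 August 2018.
Marketing Approval Extension: 1638 days claimed exceeds the 1268-day cap, so +1268 days → 29 January 2022.
Interference Suspension Credit: +106 days → 15 May 2022.
Prosecution Delay Deduction: −379 days → 1 May 2021.

2021-05-01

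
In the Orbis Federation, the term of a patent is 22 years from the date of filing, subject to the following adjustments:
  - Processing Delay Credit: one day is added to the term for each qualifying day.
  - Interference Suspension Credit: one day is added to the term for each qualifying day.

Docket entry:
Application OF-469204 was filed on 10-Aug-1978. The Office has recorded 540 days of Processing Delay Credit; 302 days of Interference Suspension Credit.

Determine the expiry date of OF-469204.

November 30, 2002

Base term: filing date + 22 years → 10 August 2000.
Processing Delay Credit: +540 days → 1 February 2002.
Interference Suspension Credit: +302 days → 30 November 2002.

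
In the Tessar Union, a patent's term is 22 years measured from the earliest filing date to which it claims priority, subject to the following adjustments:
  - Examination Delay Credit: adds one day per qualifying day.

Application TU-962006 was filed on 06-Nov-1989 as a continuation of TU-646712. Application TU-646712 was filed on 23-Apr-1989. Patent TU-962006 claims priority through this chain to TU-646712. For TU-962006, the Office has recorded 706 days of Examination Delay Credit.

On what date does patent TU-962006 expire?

2013-03-29

Earliest priority filing: 23 April 1989.
Base term: 23 April 1989 + 22 years → 23 April 2011.
Examination Delay Credit: +706 days → 29 March 2013.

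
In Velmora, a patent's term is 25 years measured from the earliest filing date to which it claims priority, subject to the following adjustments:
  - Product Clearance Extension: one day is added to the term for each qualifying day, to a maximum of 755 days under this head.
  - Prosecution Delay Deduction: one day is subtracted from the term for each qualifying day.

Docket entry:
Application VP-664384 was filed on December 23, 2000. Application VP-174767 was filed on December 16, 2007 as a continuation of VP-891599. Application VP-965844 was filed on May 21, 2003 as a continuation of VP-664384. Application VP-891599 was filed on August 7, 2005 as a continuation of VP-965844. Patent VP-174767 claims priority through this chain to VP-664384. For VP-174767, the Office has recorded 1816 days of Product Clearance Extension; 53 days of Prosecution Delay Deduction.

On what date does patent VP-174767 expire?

Earliest priority filing: 23 December 2000.
Base term: 23 December 2000 + 25 years → 23 December 2025.
Product Clearance Extension: 1816 days claimed exceeds the 755-day cap, so +755 days → 17 January 2028.
Prosecution Delay Deduction: −53 days → 25 November 2027.

November 25, 2027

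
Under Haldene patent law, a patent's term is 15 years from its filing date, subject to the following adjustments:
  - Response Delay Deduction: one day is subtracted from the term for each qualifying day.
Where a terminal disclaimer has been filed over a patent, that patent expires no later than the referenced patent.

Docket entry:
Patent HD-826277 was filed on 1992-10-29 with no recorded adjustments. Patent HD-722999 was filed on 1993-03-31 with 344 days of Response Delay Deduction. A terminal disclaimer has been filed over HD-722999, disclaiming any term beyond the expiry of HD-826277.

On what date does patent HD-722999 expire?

Natural term of HD-722999:
  Base: filing + 15 years → 31 March 2008.
  Response Delay Deduction: −344 days → 22 April 2007.
Expiry of referenced patent HD-826277:
  Base: filing + 15 years → 29 October 2007.
Terminal disclaimer: HD-722999 expires on the earlier of 22 April 2007 and 29 October 2007.

2007-04-22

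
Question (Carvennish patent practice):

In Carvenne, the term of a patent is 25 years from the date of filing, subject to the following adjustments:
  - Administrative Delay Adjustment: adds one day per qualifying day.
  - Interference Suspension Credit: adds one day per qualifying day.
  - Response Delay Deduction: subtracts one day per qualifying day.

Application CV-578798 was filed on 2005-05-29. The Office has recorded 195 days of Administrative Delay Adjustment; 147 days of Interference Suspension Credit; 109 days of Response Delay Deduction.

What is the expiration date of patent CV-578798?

Base term: filing date + 25 years → 29 May 2030.
Administrative Delay Adjustment: +195 days → 10 December 2030.
Interference Suspension Credit: +147 days → 6 May 2031.
Response Delay Deduction: −109 days → 17 January 2031.

2031-01-17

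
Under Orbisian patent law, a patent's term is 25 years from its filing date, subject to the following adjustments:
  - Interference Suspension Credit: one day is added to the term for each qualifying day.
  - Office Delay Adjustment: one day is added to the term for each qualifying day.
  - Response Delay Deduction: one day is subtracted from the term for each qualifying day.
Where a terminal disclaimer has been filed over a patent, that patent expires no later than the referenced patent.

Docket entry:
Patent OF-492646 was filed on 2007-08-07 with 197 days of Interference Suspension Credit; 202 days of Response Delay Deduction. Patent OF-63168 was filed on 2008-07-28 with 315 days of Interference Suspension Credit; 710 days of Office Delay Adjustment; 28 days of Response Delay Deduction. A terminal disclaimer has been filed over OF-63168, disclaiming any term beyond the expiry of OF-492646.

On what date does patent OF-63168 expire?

Natural term of OF-63168:
  Base: filing + 25 years → 28 July 2033.
  Interference Suspension Credit: +315 days → 8 June 2034.
  Office Delay Adjustment: +710 days → 18 May 2036.
  Response Delay Deduction: −28 days → 20 April 2036.
Expiry of referenced patent OF-492646:
  Base: filing + 25 years → 7 August 2032.
  Interference Suspension Credit: +197 days → 20 February 2033.
  Response Delay Deduction: −202 days → 2 August 2032.
Terminal disclaimer: OF-63168 expires on the earlier of 20 April 2036 and 2 August 2032.

2032-08-02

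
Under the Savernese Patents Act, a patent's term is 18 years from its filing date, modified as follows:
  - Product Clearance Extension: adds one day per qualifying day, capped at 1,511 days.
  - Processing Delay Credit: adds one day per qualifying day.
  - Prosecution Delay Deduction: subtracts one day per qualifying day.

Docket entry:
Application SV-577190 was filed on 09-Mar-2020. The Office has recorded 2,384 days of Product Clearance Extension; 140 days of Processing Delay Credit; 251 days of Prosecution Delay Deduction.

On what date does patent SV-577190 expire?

Base term: filing date + 18 years → 9 March 2038.
Product Clearance Extension: 2384 days claimed exceeds the 1511-day cap, so +1511 days → 28 April 2042.
Processing Delay Credit: +140 days → 15 September 2042.
Prosecution Delay Deduction: −251 days → 7 January 2042.

January 7, 2042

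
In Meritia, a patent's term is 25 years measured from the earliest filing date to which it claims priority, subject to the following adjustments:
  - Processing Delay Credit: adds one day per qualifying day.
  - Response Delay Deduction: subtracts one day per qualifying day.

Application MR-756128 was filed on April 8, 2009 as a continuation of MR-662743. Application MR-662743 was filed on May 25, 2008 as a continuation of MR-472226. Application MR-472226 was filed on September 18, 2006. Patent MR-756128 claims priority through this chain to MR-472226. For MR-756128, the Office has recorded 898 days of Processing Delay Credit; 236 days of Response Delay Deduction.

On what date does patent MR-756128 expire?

Earliest priority filing: 18 September 2006.
Base term: 18 September 2006 + 25 years → 18 September 2031.
Processing Delay Credit: +898 days → 4 March 2034.
Response Delay Deduction: −236 days → 11 July 2033.

July 11, 2033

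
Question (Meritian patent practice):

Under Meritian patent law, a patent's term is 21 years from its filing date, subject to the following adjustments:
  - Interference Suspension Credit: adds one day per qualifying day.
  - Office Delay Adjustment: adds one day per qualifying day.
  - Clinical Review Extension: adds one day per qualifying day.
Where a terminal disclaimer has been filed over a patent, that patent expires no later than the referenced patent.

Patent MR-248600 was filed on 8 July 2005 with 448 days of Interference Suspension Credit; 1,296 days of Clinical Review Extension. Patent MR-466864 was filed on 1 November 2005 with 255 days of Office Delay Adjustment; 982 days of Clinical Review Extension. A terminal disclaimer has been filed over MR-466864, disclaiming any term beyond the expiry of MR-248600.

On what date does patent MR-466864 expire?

Natural term of MR-466864:
  Base: filing + 21 years → 1 November 2026.
  Office Delay Adjustment: +255 days → 14 July 2027.
  Clinical Review Extension: +982 days → 22 March 2030.
Expiry of referenced patent MR-248600:
  Base: filing + 21 years → 8 July 2026.
  Interference Suspension Credit: +448 days → 29 September 2027.
  Clinical Review Extension: +1296 days → 17 April 2031.
Terminal disclaimer: MR-466864 expires on the earlier of 22 March 2030 and 17 April 2031.

2030-03-22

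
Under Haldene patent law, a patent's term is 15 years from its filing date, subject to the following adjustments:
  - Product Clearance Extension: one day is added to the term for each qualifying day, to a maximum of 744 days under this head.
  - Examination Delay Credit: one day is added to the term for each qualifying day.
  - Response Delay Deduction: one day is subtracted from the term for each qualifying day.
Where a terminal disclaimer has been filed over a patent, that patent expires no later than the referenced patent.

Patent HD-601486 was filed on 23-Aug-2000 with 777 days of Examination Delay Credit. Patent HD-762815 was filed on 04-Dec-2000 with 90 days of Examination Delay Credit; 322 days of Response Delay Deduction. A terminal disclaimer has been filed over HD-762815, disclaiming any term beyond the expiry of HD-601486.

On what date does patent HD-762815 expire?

Natural term of HD-762815:
  Base: filing + 15 years → 4 December 2015.
  Examination Delay Credit: +90 days → 3 March 2016.
  Response Delay Deduction: −322 days → 16 April 2015.
Expiry of referenced patent HD-601486:
  Base: filing + 15 years → 23 August 2015.
  Examination Delay Credit: +777 days → 8 October 2017.
Terminal disclaimer: HD-762815 expires on the earlier of 16 April 2015 and 8 October 2017.

April 16, 2015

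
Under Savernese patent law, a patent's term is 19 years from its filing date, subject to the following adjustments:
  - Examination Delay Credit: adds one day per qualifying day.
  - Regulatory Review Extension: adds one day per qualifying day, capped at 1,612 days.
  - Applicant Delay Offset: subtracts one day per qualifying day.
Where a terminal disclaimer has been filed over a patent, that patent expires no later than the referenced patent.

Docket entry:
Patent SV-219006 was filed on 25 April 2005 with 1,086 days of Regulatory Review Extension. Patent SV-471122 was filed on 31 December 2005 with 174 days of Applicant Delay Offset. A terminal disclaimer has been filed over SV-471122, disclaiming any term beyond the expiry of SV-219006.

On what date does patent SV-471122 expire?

2024-07-10

Natural term of SV-471122:
  Base: filing + 19 years → 31 December 2024.
  Applicant Delay Offset: −174 days → 10 July 2024.
Expiry of referenced patent SV-219006:
  Base: filing + 19 years → 25 April 2024.
  Regulatory Review Extension: 1086 days (within the 1612-day cap) → +1086 days → 16 April 2027.
Terminal disclaimer: SV-471122 expires on the earlier of 10 July 2024 and 16 April 2027.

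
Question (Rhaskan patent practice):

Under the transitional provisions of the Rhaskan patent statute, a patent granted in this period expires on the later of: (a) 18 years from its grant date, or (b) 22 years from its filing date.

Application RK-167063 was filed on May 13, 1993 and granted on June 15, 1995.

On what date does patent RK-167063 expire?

(a) grant + 18 years → 15 June 2013.
(b) filing + 22 years → 13 May 2015.
Later of the two: 13 May 2015.

May 13, 2015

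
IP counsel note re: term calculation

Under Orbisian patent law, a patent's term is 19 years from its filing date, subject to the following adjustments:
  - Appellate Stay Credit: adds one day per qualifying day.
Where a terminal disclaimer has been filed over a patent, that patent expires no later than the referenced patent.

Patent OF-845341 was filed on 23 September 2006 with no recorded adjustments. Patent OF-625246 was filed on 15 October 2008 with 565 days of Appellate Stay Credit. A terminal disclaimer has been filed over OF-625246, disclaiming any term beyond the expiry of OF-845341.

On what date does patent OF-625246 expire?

September 23, 2025

Natural term of OF-625246:
  Base: filing + 19 years → 15 October 2027.
  Appellate Stay Credit: +565 days → 2 May 2029.
Expiry of referenced patent OF-845341:
  Base: filing + 19 years → 23 September 2025.
Terminal disclaimer: OF-625246 expires on the earlier of 2 May 2029 and 23 September 2025.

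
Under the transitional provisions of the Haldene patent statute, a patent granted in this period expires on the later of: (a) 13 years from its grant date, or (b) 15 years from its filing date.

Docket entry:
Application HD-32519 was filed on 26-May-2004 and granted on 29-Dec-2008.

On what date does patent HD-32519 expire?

December 29, 2021

(a) grant + 13 years → 29 December 2021.
(b) filing + 15 years → 26 May 2019.
Later of the two: 29 December 2021.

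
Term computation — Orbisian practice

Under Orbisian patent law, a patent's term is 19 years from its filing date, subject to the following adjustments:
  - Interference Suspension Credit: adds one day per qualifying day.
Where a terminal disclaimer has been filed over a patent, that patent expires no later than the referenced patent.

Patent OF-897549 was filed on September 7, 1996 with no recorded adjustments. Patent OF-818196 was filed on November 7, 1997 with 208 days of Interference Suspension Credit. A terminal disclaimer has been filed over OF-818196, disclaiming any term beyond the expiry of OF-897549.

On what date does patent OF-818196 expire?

2015-09-07

Natural term of OF-818196:
  Base: filing + 19 years → 7 November 2016.
  Interference Suspension Credit: +208 days → 3 June 2017.
Expiry of referenced patent OF-897549:
  Base: filing + 19 years → 7 September 2015.
Terminal disclaimer: OF-818196 expires on the earlier of 3 June 2017 and 7 September 2015.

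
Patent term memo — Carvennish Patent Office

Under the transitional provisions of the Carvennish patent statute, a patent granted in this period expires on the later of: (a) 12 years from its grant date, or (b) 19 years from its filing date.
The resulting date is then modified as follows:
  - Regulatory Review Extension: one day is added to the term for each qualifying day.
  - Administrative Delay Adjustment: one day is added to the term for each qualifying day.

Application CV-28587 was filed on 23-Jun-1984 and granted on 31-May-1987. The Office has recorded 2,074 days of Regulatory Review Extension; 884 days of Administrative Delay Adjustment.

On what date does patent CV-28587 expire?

(a) grant + 12 years → 31 May 1999.
(b) filing + 19 years → 23 June 2003.
Later of the two: 23 June 2003.
Regulatory Review Extension: +2074 days → 25 February 2009.
Administrative Delay Adjustment: +884 days → 29 July 2011.

July 29, 2011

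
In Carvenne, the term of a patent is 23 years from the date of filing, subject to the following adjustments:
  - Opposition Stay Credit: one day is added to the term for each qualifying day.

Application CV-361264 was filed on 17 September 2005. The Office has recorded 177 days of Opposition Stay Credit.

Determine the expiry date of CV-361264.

2029-03-13

Base term: filing date + 23 years → 17 September 2028.
Opposition Stay Credit: +177 days → 13 March 2029.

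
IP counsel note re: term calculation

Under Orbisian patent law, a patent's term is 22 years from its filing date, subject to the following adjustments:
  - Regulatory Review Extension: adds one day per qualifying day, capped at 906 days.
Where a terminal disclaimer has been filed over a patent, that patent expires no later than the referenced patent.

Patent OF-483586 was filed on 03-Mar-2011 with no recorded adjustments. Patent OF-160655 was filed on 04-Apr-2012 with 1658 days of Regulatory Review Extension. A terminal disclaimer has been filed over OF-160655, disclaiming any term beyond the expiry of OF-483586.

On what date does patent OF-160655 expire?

Natural term of OF-160655:
  Base: filing + 22 years → 4 April 2034.
  Regulatory Review Extension: 1658 days claimed exceeds the 906-day cap, so +906 days → 26 September 2036.
Expiry of referenced patent OF-483586:
  Base: filing + 22 years → 3 March 2033.
Terminal disclaimer: OF-160655 expires on the earlier of 26 September 2036 and 3 March 2033.

2033-03-03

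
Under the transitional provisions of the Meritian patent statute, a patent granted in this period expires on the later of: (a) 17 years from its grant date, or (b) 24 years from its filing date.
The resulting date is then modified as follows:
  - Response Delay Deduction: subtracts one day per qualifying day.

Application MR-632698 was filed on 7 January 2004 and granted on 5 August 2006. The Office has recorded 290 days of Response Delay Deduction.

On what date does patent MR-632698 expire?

(a) grant + 17 years → 5 August 2023.
(b) filing + 24 years → 7 January 2028.
Later of the two: 7 January 2028.
Response Delay Deduction: −290 days → 23 March 2027.

March 23, 2027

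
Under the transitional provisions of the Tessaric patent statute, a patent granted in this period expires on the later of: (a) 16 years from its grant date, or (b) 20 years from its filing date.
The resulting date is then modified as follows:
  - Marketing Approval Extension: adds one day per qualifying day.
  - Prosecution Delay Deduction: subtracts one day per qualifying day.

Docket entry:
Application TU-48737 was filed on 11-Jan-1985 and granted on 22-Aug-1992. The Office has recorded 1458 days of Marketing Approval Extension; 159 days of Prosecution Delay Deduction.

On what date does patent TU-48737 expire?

March 13, 2012

(a) grant + 16 years → 22 August 2008.
(b) filing + 20 years → 11 January 2005.
Later of the two: 22 August 2008.
Marketing Approval Extension: +1458 days → 19 August 2012.
Prosecution Delay Deduction: −159 days → 13 March 2012.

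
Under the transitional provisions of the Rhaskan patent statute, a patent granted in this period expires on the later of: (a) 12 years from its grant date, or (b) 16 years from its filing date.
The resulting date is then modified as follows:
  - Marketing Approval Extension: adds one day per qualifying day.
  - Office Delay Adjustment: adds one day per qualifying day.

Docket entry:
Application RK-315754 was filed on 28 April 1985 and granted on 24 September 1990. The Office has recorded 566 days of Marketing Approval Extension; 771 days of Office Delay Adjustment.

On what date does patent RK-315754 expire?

2006-05-23

(a) grant + 12 years → 24 September 2002.
(b) filing + 16 years → 28 April 2001.
Later of the two: 24 September 2002.
Marketing Approval Extension: +566 days → 12 April 2004.
Office Delay Adjustment: +771 days → 23 May 2006.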